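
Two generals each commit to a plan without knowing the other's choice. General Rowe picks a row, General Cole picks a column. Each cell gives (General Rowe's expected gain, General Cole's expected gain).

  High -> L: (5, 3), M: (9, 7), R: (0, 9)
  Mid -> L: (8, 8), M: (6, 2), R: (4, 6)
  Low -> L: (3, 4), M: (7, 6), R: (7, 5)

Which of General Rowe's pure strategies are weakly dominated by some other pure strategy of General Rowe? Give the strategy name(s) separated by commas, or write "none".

none

Nothing dominates High: Mid at M (9>6); Low at L (5>3).
Nothing dominates Mid: High at L (8>5); Low at L (8>3).
Nothing dominates Low: High at R (7>0); Mid at M (7>6).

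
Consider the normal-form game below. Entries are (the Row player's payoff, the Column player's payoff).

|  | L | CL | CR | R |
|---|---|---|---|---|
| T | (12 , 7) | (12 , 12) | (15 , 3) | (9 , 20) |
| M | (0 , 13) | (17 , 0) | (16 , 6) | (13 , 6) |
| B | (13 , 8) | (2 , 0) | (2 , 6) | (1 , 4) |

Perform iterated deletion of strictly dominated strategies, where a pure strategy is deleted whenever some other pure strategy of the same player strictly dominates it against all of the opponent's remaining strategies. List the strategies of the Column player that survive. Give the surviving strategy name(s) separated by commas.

For the Column player, R strictly dominates CL on the remaining rows (T: 20>12, M: 6>0, B: 4>0); eliminate CL.
For the Column player, L strictly dominates CR on the remaining rows (T: 7>3, M: 13>6, B: 8>6); eliminate CR.
Among the remaining strategies, none is strictly dominated by another pure strategy of the same player, so the elimination stops.
Surviving strategies — the Row player: {T, M, B}; the Column player: {L, R}.

L, R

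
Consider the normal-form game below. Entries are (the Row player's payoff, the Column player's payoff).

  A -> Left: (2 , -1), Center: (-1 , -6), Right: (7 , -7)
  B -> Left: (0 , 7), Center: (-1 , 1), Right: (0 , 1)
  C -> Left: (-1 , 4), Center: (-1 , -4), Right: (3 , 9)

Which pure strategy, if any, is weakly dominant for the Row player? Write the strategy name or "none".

A

A vs B: Left: 2>0, Center: -1=-1, Right: 7>0.
A vs C: Left: 2>-1, Center: -1=-1, Right: 7>3.
A is at least as good as every other strategy against every opponent action, so it is weakly dominant.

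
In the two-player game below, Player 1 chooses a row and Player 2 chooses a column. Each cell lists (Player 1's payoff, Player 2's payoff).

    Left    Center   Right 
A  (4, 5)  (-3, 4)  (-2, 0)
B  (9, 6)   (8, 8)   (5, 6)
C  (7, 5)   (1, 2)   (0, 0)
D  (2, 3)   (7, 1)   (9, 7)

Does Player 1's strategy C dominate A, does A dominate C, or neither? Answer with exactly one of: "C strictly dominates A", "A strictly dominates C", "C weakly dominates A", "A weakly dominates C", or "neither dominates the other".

C strictly dominates A

C's payoffs vs A's, by Player 2's action — Left: 7>4, Center: 1>-3, Right: 0>-2.
C gives a strictly higher payoff against every action of Player 2, so C strictly dominates A.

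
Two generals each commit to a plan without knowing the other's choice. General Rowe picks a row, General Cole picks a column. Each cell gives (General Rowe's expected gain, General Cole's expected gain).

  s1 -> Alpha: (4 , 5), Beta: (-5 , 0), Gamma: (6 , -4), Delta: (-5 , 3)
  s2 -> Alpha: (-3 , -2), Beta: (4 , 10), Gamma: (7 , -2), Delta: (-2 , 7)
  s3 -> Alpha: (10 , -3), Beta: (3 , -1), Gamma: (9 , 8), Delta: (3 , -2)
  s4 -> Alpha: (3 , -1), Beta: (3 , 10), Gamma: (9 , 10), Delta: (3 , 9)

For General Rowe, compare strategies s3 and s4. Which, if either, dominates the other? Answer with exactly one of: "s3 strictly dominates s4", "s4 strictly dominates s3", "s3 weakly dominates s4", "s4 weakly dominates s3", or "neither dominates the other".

s3's payoffs vs s4's, by General Cole's action — Alpha: 10>3, Beta: 3=3, Gamma: 9=9, Delta: 3=3.
s3 is at least as good everywhere and strictly better somewhere (tied only at Beta, Gamma, Delta), so s3 weakly but not strictly dominates s4.

s3 weakly dominates s4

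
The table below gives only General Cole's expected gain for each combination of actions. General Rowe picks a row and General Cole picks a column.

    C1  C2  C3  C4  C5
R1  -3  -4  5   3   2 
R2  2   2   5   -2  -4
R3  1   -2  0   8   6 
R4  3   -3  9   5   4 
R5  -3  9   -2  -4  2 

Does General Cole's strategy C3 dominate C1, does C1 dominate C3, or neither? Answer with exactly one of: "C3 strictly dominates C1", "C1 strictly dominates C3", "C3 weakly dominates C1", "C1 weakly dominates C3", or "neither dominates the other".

Compare C3 to C1 across each choice by General Rowe: R1: 5>-3, R2: 5>2, R3: 0<1, R4: 9>3, R5: -2>-3.
C3 does better at R1, R2, R4, R5 but worse at R3; neither strategy dominates the other.

neither dominates the other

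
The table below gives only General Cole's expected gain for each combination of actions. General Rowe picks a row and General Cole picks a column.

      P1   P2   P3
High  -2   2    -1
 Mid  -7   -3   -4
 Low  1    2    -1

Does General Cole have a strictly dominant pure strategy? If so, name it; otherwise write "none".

P2 vs P1: High: 2>-2, Mid: -3>-7, Low: 2>1.
P2 vs P3: High: 2>-1, Mid: -3>-4, Low: 2>-1.
P2 strictly beats every other strategy against every opponent action, so it is strictly dominant.

P2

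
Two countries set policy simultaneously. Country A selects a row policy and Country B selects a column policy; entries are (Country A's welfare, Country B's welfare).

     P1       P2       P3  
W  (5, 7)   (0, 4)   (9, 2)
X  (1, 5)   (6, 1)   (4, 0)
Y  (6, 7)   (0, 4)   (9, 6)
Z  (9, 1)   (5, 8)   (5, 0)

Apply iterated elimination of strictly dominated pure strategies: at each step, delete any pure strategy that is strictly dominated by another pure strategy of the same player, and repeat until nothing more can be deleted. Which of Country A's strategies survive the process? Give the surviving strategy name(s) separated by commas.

Column P3 is eliminated: P1 beats it against every remaining row (W: 7>2, X: 5>0, Y: 7>6, Z: 1>0).
Row W is eliminated: Z beats it against every remaining column (P1: 9>5, P2: 5>0).
For Country A, Z strictly dominates Y on the remaining columns (P1: 9>6, P2: 5>0); eliminate Y.
Among the remaining strategies, none is strictly dominated by another pure strategy of the same player, so the elimination stops.
Surviving strategies — Country A: {X, Z}; Country B: {P1, P2}.

X, Z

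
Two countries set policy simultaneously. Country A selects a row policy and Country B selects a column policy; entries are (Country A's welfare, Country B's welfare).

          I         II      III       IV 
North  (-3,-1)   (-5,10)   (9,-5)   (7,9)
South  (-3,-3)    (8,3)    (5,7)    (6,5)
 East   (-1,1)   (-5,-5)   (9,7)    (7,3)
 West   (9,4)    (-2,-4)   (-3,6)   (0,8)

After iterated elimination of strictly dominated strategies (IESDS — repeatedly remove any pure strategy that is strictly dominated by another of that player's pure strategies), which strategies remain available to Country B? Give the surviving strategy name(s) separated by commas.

For Country B, IV strictly dominates I on the remaining rows (North: 9>-1, South: 5>-3, East: 3>1, West: 8>4); eliminate I.
For Country A, South strictly dominates West on the remaining columns (II: 8>-2, III: 5>-3, IV: 6>0); eliminate West.
Among the remaining strategies, none is strictly dominated by another pure strategy of the same player, so the elimination stops.
Surviving strategies — Country A: {North, South, East}; Country B: {II, III, IV}.

II, III, IV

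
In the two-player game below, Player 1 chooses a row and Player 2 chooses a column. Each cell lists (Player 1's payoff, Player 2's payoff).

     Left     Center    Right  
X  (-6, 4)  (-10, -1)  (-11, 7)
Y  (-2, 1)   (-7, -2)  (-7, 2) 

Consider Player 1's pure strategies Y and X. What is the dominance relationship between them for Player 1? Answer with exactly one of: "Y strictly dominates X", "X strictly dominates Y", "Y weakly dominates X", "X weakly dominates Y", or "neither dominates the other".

Y strictly dominates X

Y's payoffs vs X's, by Player 2's action — Left: -2>-6, Center: -7>-10, Right: -7>-11.
Y gives a strictly higher payoff against each choice by Player 2, so Y strictly dominates X.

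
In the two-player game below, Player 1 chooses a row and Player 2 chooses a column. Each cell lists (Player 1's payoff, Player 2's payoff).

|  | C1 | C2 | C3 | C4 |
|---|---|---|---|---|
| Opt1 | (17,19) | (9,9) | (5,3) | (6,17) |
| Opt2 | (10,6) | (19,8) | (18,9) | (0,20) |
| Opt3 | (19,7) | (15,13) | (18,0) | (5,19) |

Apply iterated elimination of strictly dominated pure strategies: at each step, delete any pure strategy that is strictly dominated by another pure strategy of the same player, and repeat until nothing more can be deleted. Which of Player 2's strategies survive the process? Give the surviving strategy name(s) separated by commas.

For Player 2, C4 strictly dominates C2 on the remaining rows (Opt1: 17>9, Opt2: 20>8, Opt3: 19>13); eliminate C2.
Column C3 is eliminated: C4 beats it against every remaining row (Opt1: 17>3, Opt2: 20>9, Opt3: 19>0).
Row Opt2 is eliminated: Opt1 beats it against every remaining column (C1: 17>10, C4: 6>0).
Among the remaining strategies, none is strictly dominated by another pure strategy of the same player, so the elimination stops.
Surviving strategies — Player 1: {Opt1, Opt3}; Player 2: {C1, C4}.

C1, C4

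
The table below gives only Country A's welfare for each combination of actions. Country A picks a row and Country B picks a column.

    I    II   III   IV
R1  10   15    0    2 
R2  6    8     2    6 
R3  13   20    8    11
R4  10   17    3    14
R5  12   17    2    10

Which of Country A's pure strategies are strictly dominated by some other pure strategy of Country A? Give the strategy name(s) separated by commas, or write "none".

R1 is strictly dominated by R3 (I: 13>10, II: 20>15, III: 8>0, IV: 11>2).
R3 strictly dominates R2 — I: 13>6, II: 20>8, III: 8>2, IV: 11>6.
R3 is not dominated — it holds its own against R1 at I (13>10); R2 at I (13>6); R4 at I (13>10); R5 at I (13>12).
R4: no other strategy beats it everywhere (R1 at I (10=10); R2 at I (10>6); R3 at IV (14>11); R5 at II (17=17)).
R5: dominated, since R3 does at least as well everywhere (I: 13>12, II: 20>17, III: 8>2, IV: 11>10).

R1, R2, R5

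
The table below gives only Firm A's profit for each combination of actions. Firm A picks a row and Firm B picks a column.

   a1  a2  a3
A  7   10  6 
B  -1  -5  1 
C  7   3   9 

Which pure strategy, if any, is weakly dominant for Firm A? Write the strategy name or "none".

none

A fails to dominate C at a3 (6<9).
B fails to dominate A at a1 (-1<7).
C fails to dominate A at a2 (3<10).
No single strategy dominates all the others.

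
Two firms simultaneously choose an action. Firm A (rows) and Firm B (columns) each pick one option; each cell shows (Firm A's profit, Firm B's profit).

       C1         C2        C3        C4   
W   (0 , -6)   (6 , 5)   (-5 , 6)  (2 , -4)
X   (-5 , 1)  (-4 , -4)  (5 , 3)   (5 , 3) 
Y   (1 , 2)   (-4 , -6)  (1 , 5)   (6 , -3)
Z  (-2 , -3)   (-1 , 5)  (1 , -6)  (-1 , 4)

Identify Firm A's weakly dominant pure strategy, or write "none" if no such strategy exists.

none

W fails to dominate X at C3 (-5<5).
X fails to dominate W at C1 (-5<0).
Y fails to dominate W at C2 (-4<6).
Z fails to dominate W at C1 (-2<0).
No single strategy dominates all the others.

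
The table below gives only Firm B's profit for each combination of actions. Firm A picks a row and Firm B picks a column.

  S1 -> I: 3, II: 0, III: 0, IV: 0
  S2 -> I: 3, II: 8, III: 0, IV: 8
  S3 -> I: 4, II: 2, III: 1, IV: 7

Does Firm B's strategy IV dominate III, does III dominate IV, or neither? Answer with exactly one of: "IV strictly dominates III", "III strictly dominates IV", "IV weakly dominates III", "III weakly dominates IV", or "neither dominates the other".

IV weakly dominates III

IV's payoffs vs III's, by Firm A's action — S1: 0=0, S2: 8>0, S3: 7>1.
IV is at least as good everywhere and strictly better somewhere (tied only at S1), so IV weakly but not strictly dominates III.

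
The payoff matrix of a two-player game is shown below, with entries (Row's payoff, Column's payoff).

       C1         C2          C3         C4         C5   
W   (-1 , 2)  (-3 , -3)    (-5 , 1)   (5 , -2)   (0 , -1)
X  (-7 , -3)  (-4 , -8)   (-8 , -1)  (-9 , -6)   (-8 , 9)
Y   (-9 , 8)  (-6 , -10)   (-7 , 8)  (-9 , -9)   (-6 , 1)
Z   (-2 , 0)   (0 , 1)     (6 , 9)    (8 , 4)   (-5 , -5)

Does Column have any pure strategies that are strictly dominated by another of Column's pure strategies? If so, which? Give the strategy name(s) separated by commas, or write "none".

Nothing dominates C1: C2 at W (2>-3); C3 at W (2>1); C4 at W (2>-2); C5 at W (2>-1).
C2: dominated, since C3 does at least as well everywhere (W: 1>-3, X: -1>-8, Y: 8>-10, Z: 9>1).
C3: no other strategy beats it everywhere (C1 at X (-1>-3); C2 at W (1>-3); C4 at W (1>-2); C5 at W (1>-1)).
C4 is strictly dominated by C3 (W: 1>-2, X: -1>-6, Y: 8>-9, Z: 9>4).
C5 is not dominated — it holds its own against C1 at X (9>-3); C2 at W (-1>-3); C3 at X (9>-1); C4 at W (-1>-2).

C2, C4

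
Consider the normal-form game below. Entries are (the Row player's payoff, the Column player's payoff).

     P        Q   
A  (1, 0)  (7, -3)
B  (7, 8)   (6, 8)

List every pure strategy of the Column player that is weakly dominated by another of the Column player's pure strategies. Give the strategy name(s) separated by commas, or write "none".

Q

P is not dominated — it holds its own against Q at A (0>-3).
P weakly dominates Q — A: 0>-3, B: 8=8.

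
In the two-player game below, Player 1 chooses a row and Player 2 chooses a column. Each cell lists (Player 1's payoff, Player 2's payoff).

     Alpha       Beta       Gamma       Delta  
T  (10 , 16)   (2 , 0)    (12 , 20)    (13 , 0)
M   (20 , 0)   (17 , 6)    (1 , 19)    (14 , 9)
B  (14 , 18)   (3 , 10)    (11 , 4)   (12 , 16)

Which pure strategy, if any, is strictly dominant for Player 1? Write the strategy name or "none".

none

T fails to dominate M at Alpha (10<20).
M fails to dominate T at Gamma (1<12).
B fails to dominate T at Gamma (11<12).
No single strategy dominates all the others.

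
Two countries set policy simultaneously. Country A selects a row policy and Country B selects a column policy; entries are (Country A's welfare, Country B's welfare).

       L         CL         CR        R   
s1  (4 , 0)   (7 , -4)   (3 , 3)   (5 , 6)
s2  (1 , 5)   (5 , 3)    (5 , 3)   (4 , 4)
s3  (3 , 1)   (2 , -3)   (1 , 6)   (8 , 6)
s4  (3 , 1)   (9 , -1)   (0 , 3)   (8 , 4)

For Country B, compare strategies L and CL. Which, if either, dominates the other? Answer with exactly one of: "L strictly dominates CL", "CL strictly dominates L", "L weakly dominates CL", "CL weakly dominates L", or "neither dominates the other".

Compare L to CL across each choice by Country A: s1: 0>-4, s2: 5>3, s3: 1>-3, s4: 1>-1.
L gives a strictly higher payoff against each choice by Country A, so L strictly dominates CL.

L strictly dominates CL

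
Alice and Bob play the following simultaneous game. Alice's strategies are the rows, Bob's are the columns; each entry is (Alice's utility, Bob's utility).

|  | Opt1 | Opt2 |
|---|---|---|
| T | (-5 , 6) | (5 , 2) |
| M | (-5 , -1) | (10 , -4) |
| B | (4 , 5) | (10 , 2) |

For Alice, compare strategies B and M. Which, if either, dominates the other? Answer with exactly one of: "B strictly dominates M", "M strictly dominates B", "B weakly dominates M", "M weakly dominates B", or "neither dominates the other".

Compare B to M across every action of Bob: Opt1: 4>-5, Opt2: 10=10.
B is at least as good everywhere and strictly better somewhere (tied only at Opt2), so B weakly but not strictly dominates M.

B weakly dominates M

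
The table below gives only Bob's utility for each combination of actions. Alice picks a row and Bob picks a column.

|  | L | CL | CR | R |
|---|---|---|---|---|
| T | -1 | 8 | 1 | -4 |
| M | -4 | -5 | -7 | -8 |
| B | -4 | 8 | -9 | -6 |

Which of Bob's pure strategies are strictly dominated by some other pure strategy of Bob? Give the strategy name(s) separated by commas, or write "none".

Nothing dominates L: CL at M (-4>-5); CR at M (-4>-7); R at T (-1>-4).
Nothing dominates CL: L at T (8>-1); CR at T (8>1); R at T (8>-4).
CL strictly dominates CR — T: 8>1, M: -5>-7, B: 8>-9.
R is strictly dominated by L (T: -1>-4, M: -4>-8, B: -4>-6).

CR, R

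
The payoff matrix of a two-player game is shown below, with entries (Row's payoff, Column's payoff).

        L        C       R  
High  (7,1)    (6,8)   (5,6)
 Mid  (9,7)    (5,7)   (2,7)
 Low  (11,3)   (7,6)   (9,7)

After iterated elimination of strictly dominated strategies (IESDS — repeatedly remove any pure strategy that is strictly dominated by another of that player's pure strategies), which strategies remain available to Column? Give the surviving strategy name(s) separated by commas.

R

For Row, Low strictly dominates High on the remaining columns (L: 11>7, C: 7>6, R: 9>5); eliminate High.
Row Mid is eliminated: Low beats it against every remaining column (L: 11>9, C: 7>5, R: 9>2).
Column's strategy L is strictly dominated by C (Low: 6>3) and is removed.
Column's strategy C is strictly dominated by R (Low: 7>6) and is removed.
Among the remaining strategies, none is strictly dominated by another pure strategy of the same player, so the elimination stops.
Surviving strategies — Row: {Low}; Column: {R}.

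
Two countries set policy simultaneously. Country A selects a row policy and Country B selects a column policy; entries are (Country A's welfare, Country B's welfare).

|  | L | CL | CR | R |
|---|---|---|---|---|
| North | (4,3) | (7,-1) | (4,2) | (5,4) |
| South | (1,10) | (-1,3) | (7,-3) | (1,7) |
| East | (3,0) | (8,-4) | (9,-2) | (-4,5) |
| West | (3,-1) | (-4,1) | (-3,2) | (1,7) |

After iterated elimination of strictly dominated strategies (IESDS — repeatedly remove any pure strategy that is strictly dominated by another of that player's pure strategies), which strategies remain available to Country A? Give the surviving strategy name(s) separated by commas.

North

Row West is eliminated: North beats it against every remaining column (L: 4>3, CL: 7>-4, CR: 4>-3, R: 5>1).
Country B's strategy CL is strictly dominated by L (North: 3>-1, South: 10>3, East: 0>-4) and is removed.
Country B's strategy CR is strictly dominated by L (North: 3>2, South: 10>-3, East: 0>-2) and is removed.
Row South is eliminated: North beats it against every remaining column (L: 4>1, R: 5>1).
Country A's strategy East is strictly dominated by North (L: 4>3, R: 5>-4) and is removed.
Column L is eliminated: R beats it against every remaining row (North: 4>3).
Among the remaining strategies, none is strictly dominated by another pure strategy of the same player, so the elimination stops.
Surviving strategies — Country A: {North}; Country B: {R}.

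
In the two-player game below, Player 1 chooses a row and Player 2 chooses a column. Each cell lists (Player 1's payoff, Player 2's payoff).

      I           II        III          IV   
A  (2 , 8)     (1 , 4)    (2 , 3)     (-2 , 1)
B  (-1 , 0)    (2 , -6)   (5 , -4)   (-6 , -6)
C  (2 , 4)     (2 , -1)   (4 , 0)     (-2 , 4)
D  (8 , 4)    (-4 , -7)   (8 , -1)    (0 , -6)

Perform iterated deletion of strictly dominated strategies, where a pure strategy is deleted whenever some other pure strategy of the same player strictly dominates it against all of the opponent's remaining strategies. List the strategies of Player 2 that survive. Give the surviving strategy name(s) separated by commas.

I

For Player 2, I strictly dominates II on the remaining rows (A: 8>4, B: 0>-6, C: 4>-1, D: 4>-7); eliminate II.
Player 1's strategy A is strictly dominated by D (I: 8>2, III: 8>2, IV: 0>-2) and is removed.
Player 1's strategy B is strictly dominated by D (I: 8>-1, III: 8>5, IV: 0>-6) and is removed.
Player 1's strategy C is strictly dominated by D (I: 8>2, III: 8>4, IV: 0>-2) and is removed.
For Player 2, I strictly dominates III on the remaining rows (D: 4>-1); eliminate III.
Player 2's strategy IV is strictly dominated by I (D: 4>-6) and is removed.
Among the remaining strategies, none is strictly dominated by another pure strategy of the same player, so the elimination stops.
Surviving strategies — Player 1: {D}; Player 2: {I}.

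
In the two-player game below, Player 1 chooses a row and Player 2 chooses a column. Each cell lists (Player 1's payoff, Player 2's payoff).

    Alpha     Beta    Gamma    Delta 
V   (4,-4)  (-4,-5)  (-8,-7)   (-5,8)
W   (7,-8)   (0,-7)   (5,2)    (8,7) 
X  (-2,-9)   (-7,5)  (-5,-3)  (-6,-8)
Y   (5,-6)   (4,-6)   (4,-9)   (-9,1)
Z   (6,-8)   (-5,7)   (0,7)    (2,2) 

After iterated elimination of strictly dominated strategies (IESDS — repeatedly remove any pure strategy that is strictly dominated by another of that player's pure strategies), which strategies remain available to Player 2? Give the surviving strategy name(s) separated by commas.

Row V is eliminated: W beats it against every remaining column (Alpha: 7>4, Beta: 0>-4, Gamma: 5>-8, Delta: 8>-5).
Player 1's strategy X is strictly dominated by W (Alpha: 7>-2, Beta: 0>-7, Gamma: 5>-5, Delta: 8>-6) and is removed.
Player 1's strategy Z is strictly dominated by W (Alpha: 7>6, Beta: 0>-5, Gamma: 5>0, Delta: 8>2) and is removed.
Player 2's strategy Alpha is strictly dominated by Delta (W: 7>-8, Y: 1>-6) and is removed.
Player 2's strategy Beta is strictly dominated by Delta (W: 7>-7, Y: 1>-6) and is removed.
Row Y is eliminated: W beats it against every remaining column (Gamma: 5>4, Delta: 8>-9).
Column Gamma is eliminated: Delta beats it against every remaining row (W: 7>2).
Among the remaining strategies, none is strictly dominated by another pure strategy of the same player, so the elimination stops.
Surviving strategies — Player 1: {W}; Player 2: {Delta}.

Delta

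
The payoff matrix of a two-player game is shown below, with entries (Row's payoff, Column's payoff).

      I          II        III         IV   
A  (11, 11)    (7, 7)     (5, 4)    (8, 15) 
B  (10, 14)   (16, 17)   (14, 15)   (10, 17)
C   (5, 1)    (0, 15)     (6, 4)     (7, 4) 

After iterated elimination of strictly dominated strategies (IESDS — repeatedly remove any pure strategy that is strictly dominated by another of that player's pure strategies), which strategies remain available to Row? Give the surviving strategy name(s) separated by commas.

Row C is eliminated: B beats it against every remaining column (I: 10>5, II: 16>0, III: 14>6, IV: 10>7).
For Column, IV strictly dominates I on the remaining rows (A: 15>11, B: 17>14); eliminate I.
For Row, B strictly dominates A on the remaining columns (II: 16>7, III: 14>5, IV: 10>8); eliminate A.
Column's strategy III is strictly dominated by II (B: 17>15) and is removed.
Among the remaining strategies, none is strictly dominated by another pure strategy of the same player, so the elimination stops.
Surviving strategies — Row: {B}; Column: {II, IV}.

B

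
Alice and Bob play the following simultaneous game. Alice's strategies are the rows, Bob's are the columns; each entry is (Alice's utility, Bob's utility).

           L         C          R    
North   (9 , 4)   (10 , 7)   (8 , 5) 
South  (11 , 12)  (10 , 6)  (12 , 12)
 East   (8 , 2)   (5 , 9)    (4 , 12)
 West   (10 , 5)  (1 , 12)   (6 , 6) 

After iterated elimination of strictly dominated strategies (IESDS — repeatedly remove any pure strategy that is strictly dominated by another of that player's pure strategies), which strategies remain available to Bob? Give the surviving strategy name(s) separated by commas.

L, C, R

For Alice, North strictly dominates East on the remaining columns (L: 9>8, C: 10>5, R: 8>4); eliminate East.
Row West is eliminated: South beats it against every remaining column (L: 11>10, C: 10>1, R: 12>6).
Among the remaining strategies, none is strictly dominated by another pure strategy of the same player, so the elimination stops.
Surviving strategies — Alice: {North, South}; Bob: {L, C, R}.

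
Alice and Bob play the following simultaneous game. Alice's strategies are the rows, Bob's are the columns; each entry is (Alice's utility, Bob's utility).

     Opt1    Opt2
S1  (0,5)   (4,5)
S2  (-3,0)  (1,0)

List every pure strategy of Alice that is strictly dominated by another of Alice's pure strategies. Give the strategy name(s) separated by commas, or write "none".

S2

S1 is not dominated — it holds its own against S2 at Opt1 (0>-3).
S1 strictly dominates S2 — Opt1: 0>-3, Opt2: 4>1.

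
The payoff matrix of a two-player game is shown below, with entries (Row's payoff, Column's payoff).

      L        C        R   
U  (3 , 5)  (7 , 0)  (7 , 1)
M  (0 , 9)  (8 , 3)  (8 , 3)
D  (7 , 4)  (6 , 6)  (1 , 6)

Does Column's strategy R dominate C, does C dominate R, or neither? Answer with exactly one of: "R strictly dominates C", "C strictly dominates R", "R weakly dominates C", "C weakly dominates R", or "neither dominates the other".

R's payoffs vs C's, by Row's action — U: 1>0, M: 3=3, D: 6=6.
R is at least as good everywhere and strictly better somewhere (tied only at M, D), so R weakly but not strictly dominates C.

R weakly dominates C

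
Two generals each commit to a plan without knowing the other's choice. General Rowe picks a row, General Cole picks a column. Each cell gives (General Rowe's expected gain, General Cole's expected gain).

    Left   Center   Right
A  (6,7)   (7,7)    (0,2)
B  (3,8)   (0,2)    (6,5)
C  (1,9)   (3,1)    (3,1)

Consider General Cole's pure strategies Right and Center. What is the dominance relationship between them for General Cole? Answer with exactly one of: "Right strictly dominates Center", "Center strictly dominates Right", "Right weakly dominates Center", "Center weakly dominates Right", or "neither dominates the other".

Right's payoffs vs Center's, by General Rowe's action — A: 2<7, B: 5>2, C: 1=1.
Right does better at B but worse at A; neither strategy dominates the other.

neither dominates the other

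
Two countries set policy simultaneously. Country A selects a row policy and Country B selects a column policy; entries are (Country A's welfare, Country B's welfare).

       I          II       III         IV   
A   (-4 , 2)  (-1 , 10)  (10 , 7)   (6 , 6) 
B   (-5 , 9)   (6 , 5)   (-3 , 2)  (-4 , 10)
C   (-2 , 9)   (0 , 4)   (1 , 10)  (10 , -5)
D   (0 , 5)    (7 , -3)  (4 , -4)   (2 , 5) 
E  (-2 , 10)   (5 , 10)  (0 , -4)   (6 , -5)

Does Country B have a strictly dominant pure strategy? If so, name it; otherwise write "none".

I fails to dominate II at A (2<10).
II fails to dominate I at B (5<9).
III fails to dominate I at B (2<9).
IV fails to dominate I at C (-5<9).
No single strategy dominates all the others.

none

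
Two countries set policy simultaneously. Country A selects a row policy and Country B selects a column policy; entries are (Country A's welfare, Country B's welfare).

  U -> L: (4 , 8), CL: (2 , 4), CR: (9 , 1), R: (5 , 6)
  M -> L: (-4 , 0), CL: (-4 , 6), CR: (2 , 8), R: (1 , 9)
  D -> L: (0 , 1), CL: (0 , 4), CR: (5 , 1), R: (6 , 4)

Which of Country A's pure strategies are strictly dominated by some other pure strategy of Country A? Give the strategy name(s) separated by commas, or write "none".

M

U: no other strategy beats it everywhere (M at L (4>-4); D at L (4>0)).
M is strictly dominated by U (L: 4>-4, CL: 2>-4, CR: 9>2, R: 5>1).
Nothing dominates D: U at R (6>5); M at L (0>-4).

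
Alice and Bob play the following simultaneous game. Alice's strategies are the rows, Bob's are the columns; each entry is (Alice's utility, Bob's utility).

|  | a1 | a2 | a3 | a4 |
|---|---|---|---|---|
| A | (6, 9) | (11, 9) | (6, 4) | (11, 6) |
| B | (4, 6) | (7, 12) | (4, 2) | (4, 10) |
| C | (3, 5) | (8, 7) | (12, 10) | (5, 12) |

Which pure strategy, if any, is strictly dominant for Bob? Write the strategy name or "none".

a1 fails to dominate a2 at A (9=9).
a2 fails to dominate a1 at A (9=9).
a3 fails to dominate a1 at A (4<9).
a4 fails to dominate a1 at A (6<9).
No single strategy dominates all the others.

none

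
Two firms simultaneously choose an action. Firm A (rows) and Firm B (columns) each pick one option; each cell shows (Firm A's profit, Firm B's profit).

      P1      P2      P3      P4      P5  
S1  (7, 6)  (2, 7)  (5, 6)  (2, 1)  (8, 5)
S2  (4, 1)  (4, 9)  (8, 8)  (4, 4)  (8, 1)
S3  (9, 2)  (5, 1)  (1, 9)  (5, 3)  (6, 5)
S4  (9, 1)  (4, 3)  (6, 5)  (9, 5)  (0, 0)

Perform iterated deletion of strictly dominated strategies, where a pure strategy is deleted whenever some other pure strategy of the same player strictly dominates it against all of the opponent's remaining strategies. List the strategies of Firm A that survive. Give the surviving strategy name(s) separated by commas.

Firm B's strategy P5 is strictly dominated by P3 (S1: 6>5, S2: 8>1, S3: 9>5, S4: 5>0) and is removed.
For Firm A, S4 strictly dominates S1 on the remaining columns (P1: 9>7, P2: 4>2, P3: 6>5, P4: 9>2); eliminate S1.
Column P1 is eliminated: P3 beats it against every remaining row (S2: 8>1, S3: 9>2, S4: 5>1).
Among the remaining strategies, none is strictly dominated by another pure strategy of the same player, so the elimination stops.
Surviving strategies — Firm A: {S2, S3, S4}; Firm B: {P2, P3, P4}.

S2, S3, S4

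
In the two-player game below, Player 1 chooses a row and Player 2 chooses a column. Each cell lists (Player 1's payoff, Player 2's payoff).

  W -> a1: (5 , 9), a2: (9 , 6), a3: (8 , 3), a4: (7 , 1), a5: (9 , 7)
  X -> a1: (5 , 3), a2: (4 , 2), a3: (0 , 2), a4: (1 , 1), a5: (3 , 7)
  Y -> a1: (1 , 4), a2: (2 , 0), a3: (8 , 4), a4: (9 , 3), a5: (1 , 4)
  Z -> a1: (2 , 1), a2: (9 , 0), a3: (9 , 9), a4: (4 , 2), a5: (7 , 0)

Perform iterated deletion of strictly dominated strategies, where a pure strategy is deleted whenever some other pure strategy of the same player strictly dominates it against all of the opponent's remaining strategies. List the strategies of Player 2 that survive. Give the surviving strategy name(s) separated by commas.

a1, a3, a5

Player 2's strategy a2 is strictly dominated by a1 (W: 9>6, X: 3>2, Y: 4>0, Z: 1>0) and is removed.
Player 2's strategy a4 is strictly dominated by a3 (W: 3>1, X: 2>1, Y: 4>3, Z: 9>2) and is removed.
For Player 1, Z strictly dominates Y on the remaining columns (a1: 2>1, a3: 9>8, a5: 7>1); eliminate Y.
Among the remaining strategies, none is strictly dominated by another pure strategy of the same player, so the elimination stops.
Surviving strategies — Player 1: {W, X, Z}; Player 2: {a1, a3, a5}.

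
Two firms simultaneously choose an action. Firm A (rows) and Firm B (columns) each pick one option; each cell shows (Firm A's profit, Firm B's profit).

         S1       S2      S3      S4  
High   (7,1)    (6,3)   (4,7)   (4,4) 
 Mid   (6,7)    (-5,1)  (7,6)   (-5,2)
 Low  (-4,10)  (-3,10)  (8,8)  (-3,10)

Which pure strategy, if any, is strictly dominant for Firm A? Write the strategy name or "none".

none

High fails to dominate Mid at S3 (4<7).
Mid fails to dominate High at S1 (6<7).
Low fails to dominate High at S1 (-4<7).
No single strategy dominates all the others.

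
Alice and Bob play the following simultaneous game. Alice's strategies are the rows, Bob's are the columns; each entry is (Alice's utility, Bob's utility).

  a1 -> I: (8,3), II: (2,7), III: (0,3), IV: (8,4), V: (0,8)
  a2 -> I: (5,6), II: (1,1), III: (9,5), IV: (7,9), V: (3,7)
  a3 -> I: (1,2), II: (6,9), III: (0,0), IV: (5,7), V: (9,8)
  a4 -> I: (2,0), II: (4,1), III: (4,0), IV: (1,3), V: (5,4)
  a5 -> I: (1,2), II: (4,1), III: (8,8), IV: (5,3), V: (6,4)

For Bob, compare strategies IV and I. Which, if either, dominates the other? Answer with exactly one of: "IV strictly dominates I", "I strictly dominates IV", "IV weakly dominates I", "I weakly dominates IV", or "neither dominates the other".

IV's payoffs vs I's, by Alice's action — a1: 4>3, a2: 9>6, a3: 7>2, a4: 3>0, a5: 3>2.
Every comparison favours IV, so IV strictly dominates I.

IV strictly dominates I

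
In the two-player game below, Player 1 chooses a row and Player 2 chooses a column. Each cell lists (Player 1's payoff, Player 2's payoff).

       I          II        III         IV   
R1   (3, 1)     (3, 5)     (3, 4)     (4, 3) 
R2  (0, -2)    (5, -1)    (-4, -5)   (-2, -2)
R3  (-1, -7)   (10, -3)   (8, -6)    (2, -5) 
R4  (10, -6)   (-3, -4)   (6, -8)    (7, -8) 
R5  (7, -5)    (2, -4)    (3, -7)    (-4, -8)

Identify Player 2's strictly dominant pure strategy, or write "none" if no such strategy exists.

II

II vs I: R1: 5>1, R2: -1>-2, R3: -3>-7, R4: -4>-6, R5: -4>-5.
II vs III: R1: 5>4, R2: -1>-5, R3: -3>-6, R4: -4>-8, R5: -4>-7.
II vs IV: R1: 5>3, R2: -1>-2, R3: -3>-5, R4: -4>-8, R5: -4>-8.
II strictly beats every other strategy against every opponent action, so it is strictly dominant.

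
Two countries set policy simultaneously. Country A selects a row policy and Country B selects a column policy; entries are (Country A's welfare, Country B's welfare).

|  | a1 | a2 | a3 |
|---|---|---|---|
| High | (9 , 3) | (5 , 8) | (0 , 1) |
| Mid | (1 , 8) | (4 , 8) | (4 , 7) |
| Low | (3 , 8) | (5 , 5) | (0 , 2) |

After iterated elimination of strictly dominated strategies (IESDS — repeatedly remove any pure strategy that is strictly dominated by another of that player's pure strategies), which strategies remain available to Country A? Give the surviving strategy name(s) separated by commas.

For Country B, a1 strictly dominates a3 on the remaining rows (High: 3>1, Mid: 8>7, Low: 8>2); eliminate a3.
For Country A, High strictly dominates Mid on the remaining columns (a1: 9>1, a2: 5>4); eliminate Mid.
Among the remaining strategies, none is strictly dominated by another pure strategy of the same player, so the elimination stops.
Surviving strategies — Country A: {High, Low}; Country B: {a1, a2}.

High, Low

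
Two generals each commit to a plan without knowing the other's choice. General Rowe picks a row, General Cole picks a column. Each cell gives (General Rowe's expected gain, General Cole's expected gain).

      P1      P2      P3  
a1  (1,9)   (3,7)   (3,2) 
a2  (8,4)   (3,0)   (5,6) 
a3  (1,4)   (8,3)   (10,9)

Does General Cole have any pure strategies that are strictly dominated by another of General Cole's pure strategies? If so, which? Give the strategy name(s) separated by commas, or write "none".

P2

Nothing dominates P1: P2 at a1 (9>7); P3 at a1 (9>2).
P1 strictly dominates P2 — a1: 9>7, a2: 4>0, a3: 4>3.
P3 is not dominated — it holds its own against P1 at a2 (6>4); P2 at a2 (6>0).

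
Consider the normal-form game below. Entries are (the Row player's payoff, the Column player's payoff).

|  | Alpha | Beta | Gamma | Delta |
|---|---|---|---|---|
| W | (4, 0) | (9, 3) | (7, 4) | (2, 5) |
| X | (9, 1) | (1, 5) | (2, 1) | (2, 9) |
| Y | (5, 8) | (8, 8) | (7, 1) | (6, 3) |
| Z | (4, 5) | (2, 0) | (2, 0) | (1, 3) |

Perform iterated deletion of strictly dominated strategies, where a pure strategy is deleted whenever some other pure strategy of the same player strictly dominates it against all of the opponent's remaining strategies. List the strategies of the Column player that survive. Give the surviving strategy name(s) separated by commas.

For the Row player, Y strictly dominates Z on the remaining columns (Alpha: 5>4, Beta: 8>2, Gamma: 7>2, Delta: 6>1); eliminate Z.
The Column player's strategy Gamma is strictly dominated by Delta (W: 5>4, X: 9>1, Y: 3>1) and is removed.
Among the remaining strategies, none is strictly dominated by another pure strategy of the same player, so the elimination stops.
Surviving strategies — the Row player: {W, X, Y}; the Column player: {Alpha, Beta, Delta}.

Alpha, Beta, Delta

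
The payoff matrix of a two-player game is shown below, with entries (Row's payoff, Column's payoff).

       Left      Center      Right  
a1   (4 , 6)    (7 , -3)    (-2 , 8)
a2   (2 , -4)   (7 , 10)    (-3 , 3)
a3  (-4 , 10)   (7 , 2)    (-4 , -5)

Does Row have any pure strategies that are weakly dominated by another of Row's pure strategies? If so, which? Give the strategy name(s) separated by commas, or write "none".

a2, a3

Nothing dominates a1: a2 at Left (4>2); a3 at Left (4>-4).
a2 is weakly dominated by a1 (Left: 4>2, Center: 7=7, Right: -2>-3).
a3 is weakly dominated by a1 (Left: 4>-4, Center: 7=7, Right: -2>-4).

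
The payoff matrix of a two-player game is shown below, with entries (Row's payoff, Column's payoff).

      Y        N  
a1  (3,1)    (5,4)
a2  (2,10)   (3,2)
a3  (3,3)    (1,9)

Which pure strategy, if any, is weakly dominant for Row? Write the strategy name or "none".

a1

a1 vs a2: Y: 3>2, N: 5>3.
a1 vs a3: Y: 3=3, N: 5>1.
a1 is at least as good as every other strategy against every opponent action, so it is weakly dominant.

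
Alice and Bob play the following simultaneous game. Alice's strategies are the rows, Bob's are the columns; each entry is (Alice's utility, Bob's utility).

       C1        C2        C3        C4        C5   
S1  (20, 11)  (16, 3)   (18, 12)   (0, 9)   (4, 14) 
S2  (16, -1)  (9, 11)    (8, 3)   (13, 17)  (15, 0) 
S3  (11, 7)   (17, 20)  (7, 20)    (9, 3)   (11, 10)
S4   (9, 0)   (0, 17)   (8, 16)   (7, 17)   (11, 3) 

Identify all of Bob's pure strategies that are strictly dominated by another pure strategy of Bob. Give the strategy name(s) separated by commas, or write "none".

C1: dominated, since C3 does at least as well everywhere (S1: 12>11, S2: 3>-1, S3: 20>7, S4: 16>0).
C2 is not dominated — it holds its own against C1 at S2 (11>-1); C3 at S2 (11>3); C4 at S3 (20>3); C5 at S2 (11>0).
C3 is not dominated — it holds its own against C1 at S1 (12>11); C2 at S1 (12>3); C4 at S1 (12>9); C5 at S2 (3>0).
C4: no other strategy beats it everywhere (C1 at S2 (17>-1); C2 at S1 (9>3); C3 at S2 (17>3); C5 at S2 (17>0)).
Nothing dominates C5: C1 at S1 (14>11); C2 at S1 (14>3); C3 at S1 (14>12); C4 at S1 (14>9).

C1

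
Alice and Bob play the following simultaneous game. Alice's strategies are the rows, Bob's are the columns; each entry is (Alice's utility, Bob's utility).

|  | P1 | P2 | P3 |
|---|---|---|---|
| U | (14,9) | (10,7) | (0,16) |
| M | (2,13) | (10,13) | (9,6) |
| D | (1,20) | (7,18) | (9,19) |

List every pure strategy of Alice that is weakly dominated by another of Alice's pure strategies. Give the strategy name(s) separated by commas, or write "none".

U: no other strategy beats it everywhere (M at P1 (14>2); D at P1 (14>1)).
Nothing dominates M: U at P3 (9>0); D at P1 (2>1).
M weakly dominates D — P1: 2>1, P2: 10>7, P3: 9=9.

D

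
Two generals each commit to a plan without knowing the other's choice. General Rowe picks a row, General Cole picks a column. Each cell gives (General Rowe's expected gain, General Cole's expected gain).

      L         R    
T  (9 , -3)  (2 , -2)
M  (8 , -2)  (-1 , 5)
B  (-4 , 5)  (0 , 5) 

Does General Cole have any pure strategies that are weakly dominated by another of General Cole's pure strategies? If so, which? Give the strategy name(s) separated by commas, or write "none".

L

R weakly dominates L — T: -2>-3, M: 5>-2, B: 5=5.
Nothing dominates R: L at T (-2>-3).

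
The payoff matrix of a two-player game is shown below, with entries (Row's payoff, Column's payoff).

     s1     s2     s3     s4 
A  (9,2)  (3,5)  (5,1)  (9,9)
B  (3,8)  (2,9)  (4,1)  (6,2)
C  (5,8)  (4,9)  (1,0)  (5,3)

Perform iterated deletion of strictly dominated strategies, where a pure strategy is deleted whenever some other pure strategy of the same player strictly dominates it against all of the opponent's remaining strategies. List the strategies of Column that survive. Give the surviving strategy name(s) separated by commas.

Row B is eliminated: A beats it against every remaining column (s1: 9>3, s2: 3>2, s3: 5>4, s4: 9>6).
Column s1 is eliminated: s2 beats it against every remaining row (A: 5>2, C: 9>8).
Column s3 is eliminated: s2 beats it against every remaining row (A: 5>1, C: 9>0).
Among the remaining strategies, none is strictly dominated by another pure strategy of the same player, so the elimination stops.
Surviving strategies — Row: {A, C}; Column: {s2, s4}.

s2, s4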